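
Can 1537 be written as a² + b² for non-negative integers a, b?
4² + 39² (a=4, b=39)

Factorization: 1537 = 29 × 53
By Fermat: n is sum of two squares iff every prime p ≡ 3 (mod 4) appears to even power.
All primes ≡ 3 (mod 4) appear to even power.
Search a = 0, 1, 2, … for 1537 - a² a perfect square: first hit at a = 4: 1537 - 16 = 1521 = 39².
1537 = 4² + 39² = 16 + 1521 ✓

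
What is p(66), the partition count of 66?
2323520

p(n) counts ways to write n as a sum of positive integers (order ignored).
Euler's pentagonal recurrence: p(k) = p(k-1) + p(k-2) - p(k-5) - p(k-7) + p(k-12) + p(k-15) - ... (offsets j(3j∓1)/2, signs ++--, p(0)=1, p(<0)=0).
DP table for k = 0..65: p(0)=1, p(1)=1, p(2)=2, p(3)=3, p(4)=5, p(5)=7, p(6)=11, p(7)=15, p(8)=22, p(9)=30, p(10)=42, p(11)=56, p(12)=77, p(13)=101, p(14)=135, p(15)=176, p(16)=231, p(17)=297, p(18)=385, p(19)=490, p(20)=627, p(21)=792, p(22)=1002, p(23)=1255, p(24)=1575, p(25)=1958, p(26)=2436, p(27)=3010, p(28)=3718, p(29)=4565, p(30)=5604, p(31)=6842, p(32)=8349, p(33)=10143, p(34)=12310, p(35)=14883, p(36)=17977, p(37)=21637, p(38)=26015, p(39)=31185, p(40)=37338, p(41)=44583, p(42)=53174, p(43)=63261, p(44)=75175, p(45)=89134, p(46)=105558, p(47)=124754, p(48)=147273, p(49)=173525, p(50)=204226, p(51)=239943, p(52)=281589, p(53)=329931, p(54)=386155, p(55)=451276, p(56)=526823, p(57)=614154, p(58)=715220, p(59)=831820, p(60)=966467, p(61)=1121505, p(62)=1300156, p(63)=1505499, p(64)=1741630, p(65)=2012558.
Final step: p(66) = p(65) + p(64) - p(61) - p(59) + p(54) + p(51) - p(44) - p(40) + p(31) + p(26) - p(15) - p(9)
= 2012558 + 1741630 - 1121505 - 831820 + 386155 + 239943 - 75175 - 37338 + 6842 + 2436 - 176 - 30
= 2323520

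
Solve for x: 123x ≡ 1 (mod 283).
260

gcd(123, 283) = 1, so the inverse exists.
Extended Euclidean algorithm on (283, 123):
283 = 2 × 123 + 37  ⟹  37 = (1)·283 + (-2)·123
123 = 3 × 37 + 12  ⟹  12 = (-3)·283 + (7)·123
37 = 3 × 12 + 1  ⟹  1 = (10)·283 + (-23)·123
So (-23)·123 ≡ 1 (mod 283), i.e. 123^(-1) ≡ -23 ≡ 260 (mod 283).
Check: 123 × 260 = 31980 ≡ 1 (mod 283)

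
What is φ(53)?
52

53 = 53
φ(n) = n × ∏(1 - 1/p) for each prime p dividing n
φ(53) = 53 × (1 - 1/53) = 52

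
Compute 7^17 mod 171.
49

Repeated squaring. Binary of 17 = 10001.
7^1 ≡ 7 (mod 171); 7^2 ≡ 49 (mod 171); 7^4 ≡ 7 (mod 171); 7^8 ≡ 49 (mod 171); 7^16 ≡ 7 (mod 171)
7^17 = 7^1 × 7^16 ≡ 49 (mod 171)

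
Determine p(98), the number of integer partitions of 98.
150198136

p(n) counts ways to write n as a sum of positive integers (order ignored).
Euler's pentagonal recurrence: p(k) = p(k-1) + p(k-2) - p(k-5) - p(k-7) + p(k-12) + p(k-15) - ... (offsets j(3j∓1)/2, signs ++--, p(0)=1, p(<0)=0).
DP table for k = 0..97: p(0)=1, p(1)=1, p(2)=2, p(3)=3, p(4)=5, p(5)=7, p(6)=11, p(7)=15, p(8)=22, p(9)=30, p(10)=42, p(11)=56, p(12)=77, p(13)=101, p(14)=135, p(15)=176, p(16)=231, p(17)=297, p(18)=385, p(19)=490, p(20)=627, p(21)=792, p(22)=1002, p(23)=1255, p(24)=1575, p(25)=1958, p(26)=2436, p(27)=3010, p(28)=3718, p(29)=4565, p(30)=5604, p(31)=6842, p(32)=8349, p(33)=10143, p(34)=12310, p(35)=14883, p(36)=17977, p(37)=21637, p(38)=26015, p(39)=31185, p(40)=37338, p(41)=44583, p(42)=53174, p(43)=63261, p(44)=75175, p(45)=89134, p(46)=105558, p(47)=124754, p(48)=147273, p(49)=173525, p(50)=204226, p(51)=239943, p(52)=281589, p(53)=329931, p(54)=386155, p(55)=451276, p(56)=526823, p(57)=614154, p(58)=715220, p(59)=831820, p(60)=966467, p(61)=1121505, p(62)=1300156, p(63)=1505499, p(64)=1741630, p(65)=2012558, p(66)=2323520, p(67)=2679689, p(68)=3087735, p(69)=3554345, p(70)=4087968, p(71)=4697205, p(72)=5392783, p(73)=6185689, p(74)=7089500, p(75)=8118264, p(76)=9289091, p(77)=10619863, p(78)=12132164, p(79)=13848650, p(80)=15796476, p(81)=18004327, p(82)=20506255, p(83)=23338469, p(84)=26543660, p(85)=30167357, p(86)=34262962, p(87)=38887673, p(88)=44108109, p(89)=49995925, p(90)=56634173, p(91)=64112359, p(92)=72533807, p(93)=82010177, p(94)=92669720, p(95)=104651419, p(96)=118114304, p(97)=133230930.
Final step: p(98) = p(97) + p(96) - p(93) - p(91) + p(86) + p(83) - p(76) - p(72) + p(63) + p(58) - p(47) - p(41) + p(28) + p(21) - p(6)
= 133230930 + 118114304 - 82010177 - 64112359 + 34262962 + 23338469 - 9289091 - 5392783 + 1505499 + 715220 - 124754 - 44583 + 3718 + 792 - 11
= 150198136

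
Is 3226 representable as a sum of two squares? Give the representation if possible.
25² + 51² (a=25, b=51)

Factorization: 3226 = 2 × 1613
By Fermat: n is sum of two squares iff every prime p ≡ 3 (mod 4) appears to even power.
All primes ≡ 3 (mod 4) appear to even power.
Search a = 0, 1, 2, … for 3226 - a² a perfect square: first hit at a = 25: 3226 - 625 = 2601 = 51².
3226 = 25² + 51² = 625 + 2601 ✓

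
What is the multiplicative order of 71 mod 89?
44

89 is prime, so ord(71) divides φ(89) = 88.
Divisors of 88: 1, 2, 4, 8, 11, 22, 44, 88.
Repeated squaring: 71^1 ≡ 71, 71^2 ≡ 57, 71^4 ≡ 45, 71^8 ≡ 67, 71^16 ≡ 39, 71^32 ≡ 8, 71^64 ≡ 64 (mod 89).
Test 71^d mod 89 for each divisor d in increasing order:
71^1 ≡ 71
71^2 ≡ 57
71^4 ≡ 45
71^8 ≡ 67
71^11 = 71^8·71^2·71^1 ≡ 55
71^22 = 71^16·71^4·71^2 ≡ 88
71^44 = 71^32·71^8·71^4 ≡ 1  ← first divisor giving 1
The order is 44.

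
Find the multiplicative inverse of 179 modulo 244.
15

gcd(179, 244) = 1, so the inverse exists.
Extended Euclidean algorithm on (244, 179):
244 = 1 × 179 + 65  ⟹  65 = (1)·244 + (-1)·179
179 = 2 × 65 + 49  ⟹  49 = (-2)·244 + (3)·179
65 = 1 × 49 + 16  ⟹  16 = (3)·244 + (-4)·179
49 = 3 × 16 + 1  ⟹  1 = (-11)·244 + (15)·179
So (15)·179 ≡ 1 (mod 244), i.e. 179^(-1) ≡ 15 (mod 244).
Check: 179 × 15 = 2685 ≡ 1 (mod 244)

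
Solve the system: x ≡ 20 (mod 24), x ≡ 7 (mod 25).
332

Using Chinese Remainder Theorem:
M = 24 × 25 = 600
M1 = 25, M2 = 24
y1 = 25^(-1) mod 24 = 1
y2 = 24^(-1) mod 25 = 24
x = (20×25×1 + 7×24×24) mod 600 = 332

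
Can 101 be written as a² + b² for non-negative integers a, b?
1² + 10² (a=1, b=10)

Factorization: 101 = 101
By Fermat: n is sum of two squares iff every prime p ≡ 3 (mod 4) appears to even power.
All primes ≡ 3 (mod 4) appear to even power.
Search a = 0, 1, 2, … for 101 - a² a perfect square: first hit at a = 1: 101 - 1 = 100 = 10².
101 = 1² + 10² = 1 + 100 ✓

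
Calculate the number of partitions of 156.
73232243759

p(n) counts ways to write n as a sum of positive integers (order ignored).
Euler's pentagonal recurrence: p(k) = p(k-1) + p(k-2) - p(k-5) - p(k-7) + p(k-12) + p(k-15) - ... (offsets j(3j∓1)/2, signs ++--, p(0)=1, p(<0)=0).
DP table for k = 0..155: p(0)=1, p(1)=1, p(2)=2, p(3)=3, p(4)=5, p(5)=7, p(6)=11, p(7)=15, p(8)=22, p(9)=30, p(10)=42, p(11)=56, p(12)=77, p(13)=101, p(14)=135, p(15)=176, p(16)=231, p(17)=297, p(18)=385, p(19)=490, p(20)=627, p(21)=792, p(22)=1002, p(23)=1255, p(24)=1575, p(25)=1958, p(26)=2436, p(27)=3010, p(28)=3718, p(29)=4565, p(30)=5604, p(31)=6842, p(32)=8349, p(33)=10143, p(34)=12310, p(35)=14883, p(36)=17977, p(37)=21637, p(38)=26015, p(39)=31185, p(40)=37338, p(41)=44583, p(42)=53174, p(43)=63261, p(44)=75175, p(45)=89134, p(46)=105558, p(47)=124754, p(48)=147273, p(49)=173525, p(50)=204226, p(51)=239943, p(52)=281589, p(53)=329931, p(54)=386155, p(55)=451276, p(56)=526823, p(57)=614154, p(58)=715220, p(59)=831820, p(60)=966467, p(61)=1121505, p(62)=1300156, p(63)=1505499, p(64)=1741630, p(65)=2012558, p(66)=2323520, p(67)=2679689, p(68)=3087735, p(69)=3554345, p(70)=4087968, p(71)=4697205, p(72)=5392783, p(73)=6185689, p(74)=7089500, p(75)=8118264, p(76)=9289091, p(77)=10619863, p(78)=12132164, p(79)=13848650, p(80)=15796476, p(81)=18004327, p(82)=20506255, p(83)=23338469, p(84)=26543660, p(85)=30167357, p(86)=34262962, p(87)=38887673, p(88)=44108109, p(89)=49995925, p(90)=56634173, p(91)=64112359, p(92)=72533807, p(93)=82010177, p(94)=92669720, p(95)=104651419, p(96)=118114304, p(97)=133230930, p(98)=150198136, p(99)=169229875, p(100)=190569292, p(101)=214481126, p(102)=241265379, p(103)=271248950, p(104)=304801365, p(105)=342325709, p(106)=384276336, p(107)=431149389, p(108)=483502844, p(109)=541946240, p(110)=607163746, p(111)=679903203, p(112)=761002156, p(113)=851376628, p(114)=952050665, p(115)=1064144451, p(116)=1188908248, p(117)=1327710076, p(118)=1482074143, p(119)=1653668665, p(120)=1844349560, p(121)=2056148051, p(122)=2291320912, p(123)=2552338241, p(124)=2841940500, p(125)=3163127352, p(126)=3519222692, p(127)=3913864295, p(128)=4351078600, p(129)=4835271870, p(130)=5371315400, p(131)=5964539504, p(132)=6620830889, p(133)=7346629512, p(134)=8149040695, p(135)=9035836076, p(136)=10015581680, p(137)=11097645016, p(138)=12292341831, p(139)=13610949895, p(140)=15065878135, p(141)=16670689208, p(142)=18440293320, p(143)=20390982757, p(144)=22540654445, p(145)=24908858009, p(146)=27517052599, p(147)=30388671978, p(148)=33549419497, p(149)=37027355200, p(150)=40853235313, p(151)=45060624582, p(152)=49686288421, p(153)=54770336324, p(154)=60356673280, p(155)=66493182097.
Final step: p(156) = p(155) + p(154) - p(151) - p(149) + p(144) + p(141) - p(134) - p(130) + p(121) + p(116) - p(105) - p(99) + p(86) + p(79) - p(64) - p(56) + p(39) + p(30) - p(11) - p(1)
= 66493182097 + 60356673280 - 45060624582 - 37027355200 + 22540654445 + 16670689208 - 8149040695 - 5371315400 + 2056148051 + 1188908248 - 342325709 - 169229875 + 34262962 + 13848650 - 1741630 - 526823 + 31185 + 5604 - 56 - 1
= 73232243759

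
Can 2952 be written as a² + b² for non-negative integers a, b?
6² + 54² (a=6, b=54)

Factorization: 2952 = 2^3 × 3^2 × 41
By Fermat: n is sum of two squares iff every prime p ≡ 3 (mod 4) appears to even power.
All primes ≡ 3 (mod 4) appear to even power.
Search a = 0, 1, 2, … for 2952 - a² a perfect square: first hit at a = 6: 2952 - 36 = 2916 = 54².
2952 = 6² + 54² = 36 + 2916 ✓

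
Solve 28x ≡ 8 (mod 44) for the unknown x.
x ≡ 5 (mod 11)

gcd(28, 44) = 4, which divides 8, so solutions exist.
Divide through by 4: 7x ≡ 2 (mod 11).
Find 7^(-1) mod 11 by the extended Euclidean algorithm:
11 = 1 × 7 + 4  ⟹  4 = (1)·11 + (-1)·7
7 = 1 × 4 + 3  ⟹  3 = (-1)·11 + (2)·7
4 = 1 × 3 + 1  ⟹  1 = (2)·11 + (-3)·7
So (-3)·7 ≡ 1 (mod 11), i.e. 7^(-1) ≡ -3 ≡ 8 (mod 11).
x ≡ 8 × 2 = 16 ≡ 5 (mod 11).
Check: 28 × 5 = 140 ≡ 8 (mod 44).
x ≡ 5 (mod 11), giving 4 solutions mod 44.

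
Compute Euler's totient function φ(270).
72

270 = 2 × 3^3 × 5
φ(n) = n × ∏(1 - 1/p) for each prime p dividing n
φ(270) = 270 × (1 - 1/2) × (1 - 1/3) × (1 - 1/5) = 72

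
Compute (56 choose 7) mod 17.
0

Using Lucas' theorem:
Write n=56 and k=7 in base 17:
n in base 17: [3, 5]
k in base 17: [0, 7]
C(56,7) mod 17 = ∏ C(n_i, k_i) mod 17
Digit binomials (mod 17): C(3,0) = 1; C(5,7) = 0 (k_i > n_i)
Product: 1 × 0 = 0 ≡ 0 (mod 17)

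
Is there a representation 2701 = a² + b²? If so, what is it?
10² + 51² (a=10, b=51)

Factorization: 2701 = 37 × 73
By Fermat: n is sum of two squares iff every prime p ≡ 3 (mod 4) appears to even power.
All primes ≡ 3 (mod 4) appear to even power.
Search a = 0, 1, 2, … for 2701 - a² a perfect square: first hit at a = 10: 2701 - 100 = 2601 = 51².
2701 = 10² + 51² = 100 + 2601 ✓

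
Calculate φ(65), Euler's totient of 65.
48

65 = 5 × 13
φ(n) = n × ∏(1 - 1/p) for each prime p dividing n
φ(65) = 65 × (1 - 1/5) × (1 - 1/13) = 48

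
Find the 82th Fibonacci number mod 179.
174

Matrix identity: Q^n = [[F_(n+1), F_n], [F_n, F_(n-1)]] with Q = [[1,1],[1,0]].
n = 82 = 1010010₂. Square-and-multiply, entries mod 179:
Q^1 = [[1,1],[1,0]]
Q^2 = (Q^1)² = [[2,1],[1,1]]
Q^5 = (Q^2)²·Q = [[8,5],[5,3]]
Q^10 = (Q^5)² = [[89,55],[55,34]]
Q^20 = (Q^10)² = [[27,142],[142,64]]
Q^41 = (Q^20)²·Q = [[163,129],[129,34]]
Q^82 = (Q^41)² = [[71,174],[174,76]]
F_82 mod 179 = Q^82[0][1] = 174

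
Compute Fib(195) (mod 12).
2

Matrix identity: Q^n = [[F_(n+1), F_n], [F_n, F_(n-1)]] with Q = [[1,1],[1,0]].
n = 195 = 11000011₂. Square-and-multiply, entries mod 12:
Q^1 = [[1,1],[1,0]]
Q^3 = (Q^1)²·Q = [[3,2],[2,1]]
Q^6 = (Q^3)² = [[1,8],[8,5]]
Q^12 = (Q^6)² = [[5,0],[0,5]]
Q^24 = (Q^12)² = [[1,0],[0,1]]
Q^48 = (Q^24)² = [[1,0],[0,1]]
Q^97 = (Q^48)²·Q = [[1,1],[1,0]]
Q^195 = (Q^97)²·Q = [[3,2],[2,1]]
F_195 mod 12 = Q^195[0][1] = 2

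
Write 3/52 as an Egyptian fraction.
1/18 + 1/468

Greedy algorithm:
3/52: ceiling(52/3) = 18, use 1/18
1/468: ceiling(468/1) = 468, use 1/468
Result: 3/52 = 1/18 + 1/468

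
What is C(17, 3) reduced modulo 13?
4

Using Lucas' theorem:
Write n=17 and k=3 in base 13:
n in base 13: [1, 4]
k in base 13: [0, 3]
C(17,3) mod 13 = ∏ C(n_i, k_i) mod 13
Digit binomials (mod 13): C(1,0) = 1; C(4,3) = 4
Product: 1 × 4 = 4 ≡ 4 (mod 13)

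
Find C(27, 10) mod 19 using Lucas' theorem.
0

Using Lucas' theorem:
Write n=27 and k=10 in base 19:
n in base 19: [1, 8]
k in base 19: [0, 10]
C(27,10) mod 19 = ∏ C(n_i, k_i) mod 19
Digit binomials (mod 19): C(1,0) = 1; C(8,10) = 0 (k_i > n_i)
Product: 1 × 0 = 0 ≡ 0 (mod 19)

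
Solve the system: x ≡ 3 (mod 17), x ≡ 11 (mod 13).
37

Using Chinese Remainder Theorem:
M = 17 × 13 = 221
M1 = 13, M2 = 17
y1 = 13^(-1) mod 17 = 4
y2 = 17^(-1) mod 13 = 10
x = (3×13×4 + 11×17×10) mod 221 = 37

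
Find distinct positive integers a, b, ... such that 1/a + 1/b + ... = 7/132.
1/19 + 1/2508

Greedy algorithm:
7/132: ceiling(132/7) = 19, use 1/19
1/2508: ceiling(2508/1) = 2508, use 1/2508
Result: 7/132 = 1/19 + 1/2508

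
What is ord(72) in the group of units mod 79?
39

79 is prime, so ord(72) divides φ(79) = 78.
Divisors of 78: 1, 2, 3, 6, 13, 26, 39, 78.
Repeated squaring: 72^1 ≡ 72, 72^2 ≡ 49, 72^4 ≡ 31, 72^8 ≡ 13, 72^16 ≡ 11, 72^32 ≡ 42, 72^64 ≡ 26 (mod 79).
Test 72^d mod 79 for each divisor d in increasing order:
72^1 ≡ 72
72^2 ≡ 49
72^3 = 72^2·72^1 ≡ 52
72^6 = 72^4·72^2 ≡ 18
72^13 = 72^8·72^4·72^1 ≡ 23
72^26 = 72^16·72^8·72^2 ≡ 55
72^39 = 72^32·72^4·72^2·72^1 ≡ 1  ← first divisor giving 1
The order is 39.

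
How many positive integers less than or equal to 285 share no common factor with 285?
144

285 = 3 × 5 × 19
φ(n) = n × ∏(1 - 1/p) for each prime p dividing n
φ(285) = 285 × (1 - 1/3) × (1 - 1/5) × (1 - 1/19) = 144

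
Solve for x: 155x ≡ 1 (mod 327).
173

gcd(155, 327) = 1, so the inverse exists.
Extended Euclidean algorithm on (327, 155):
327 = 2 × 155 + 17  ⟹  17 = (1)·327 + (-2)·155
155 = 9 × 17 + 2  ⟹  2 = (-9)·327 + (19)·155
17 = 8 × 2 + 1  ⟹  1 = (73)·327 + (-154)·155
So (-154)·155 ≡ 1 (mod 327), i.e. 155^(-1) ≡ -154 ≡ 173 (mod 327).
Check: 155 × 173 = 26815 ≡ 1 (mod 327)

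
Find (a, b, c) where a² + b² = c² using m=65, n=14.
(4029, 1820, 4421)

Euclid's formula: a = m² - n², b = 2mn, c = m² + n²
m = 65, n = 14
a = 65² - 14² = 4225 - 196 = 4029
b = 2 × 65 × 14 = 1820
c = 65² + 14² = 4225 + 196 = 4421
Verification: 4029² + 1820² = 16232841 + 3312400 = 19545241 = 4421² ✓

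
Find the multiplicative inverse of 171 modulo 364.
215

gcd(171, 364) = 1, so the inverse exists.
Extended Euclidean algorithm on (364, 171):
364 = 2 × 171 + 22  ⟹  22 = (1)·364 + (-2)·171
171 = 7 × 22 + 17  ⟹  17 = (-7)·364 + (15)·171
22 = 1 × 17 + 5  ⟹  5 = (8)·364 + (-17)·171
17 = 3 × 5 + 2  ⟹  2 = (-31)·364 + (66)·171
5 = 2 × 2 + 1  ⟹  1 = (70)·364 + (-149)·171
So (-149)·171 ≡ 1 (mod 364), i.e. 171^(-1) ≡ -149 ≡ 215 (mod 364).
Check: 171 × 215 = 36765 ≡ 1 (mod 364)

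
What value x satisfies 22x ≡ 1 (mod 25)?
8

gcd(22, 25) = 1, so the inverse exists.
Extended Euclidean algorithm on (25, 22):
25 = 1 × 22 + 3  ⟹  3 = (1)·25 + (-1)·22
22 = 7 × 3 + 1  ⟹  1 = (-7)·25 + (8)·22
So (8)·22 ≡ 1 (mod 25), i.e. 22^(-1) ≡ 8 (mod 25).
Check: 22 × 8 = 176 ≡ 1 (mod 25)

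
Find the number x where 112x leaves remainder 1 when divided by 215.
48

gcd(112, 215) = 1, so the inverse exists.
Extended Euclidean algorithm on (215, 112):
215 = 1 × 112 + 103  ⟹  103 = (1)·215 + (-1)·112
112 = 1 × 103 + 9  ⟹  9 = (-1)·215 + (2)·112
103 = 11 × 9 + 4  ⟹  4 = (12)·215 + (-23)·112
9 = 2 × 4 + 1  ⟹  1 = (-25)·215 + (48)·112
So (48)·112 ≡ 1 (mod 215), i.e. 112^(-1) ≡ 48 (mod 215).
Check: 112 × 48 = 5376 ≡ 1 (mod 215)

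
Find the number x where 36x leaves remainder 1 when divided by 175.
141

gcd(36, 175) = 1, so the inverse exists.
Extended Euclidean algorithm on (175, 36):
175 = 4 × 36 + 31  ⟹  31 = (1)·175 + (-4)·36
36 = 1 × 31 + 5  ⟹  5 = (-1)·175 + (5)·36
31 = 6 × 5 + 1  ⟹  1 = (7)·175 + (-34)·36
So (-34)·36 ≡ 1 (mod 175), i.e. 36^(-1) ≡ -34 ≡ 141 (mod 175).
Check: 36 × 141 = 5076 ≡ 1 (mod 175)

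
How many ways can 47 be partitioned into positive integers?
124754

p(n) counts ways to write n as a sum of positive integers (order ignored).
Euler's pentagonal recurrence: p(k) = p(k-1) + p(k-2) - p(k-5) - p(k-7) + p(k-12) + p(k-15) - ... (offsets j(3j∓1)/2, signs ++--, p(0)=1, p(<0)=0).
DP table for k = 0..46: p(0)=1, p(1)=1, p(2)=2, p(3)=3, p(4)=5, p(5)=7, p(6)=11, p(7)=15, p(8)=22, p(9)=30, p(10)=42, p(11)=56, p(12)=77, p(13)=101, p(14)=135, p(15)=176, p(16)=231, p(17)=297, p(18)=385, p(19)=490, p(20)=627, p(21)=792, p(22)=1002, p(23)=1255, p(24)=1575, p(25)=1958, p(26)=2436, p(27)=3010, p(28)=3718, p(29)=4565, p(30)=5604, p(31)=6842, p(32)=8349, p(33)=10143, p(34)=12310, p(35)=14883, p(36)=17977, p(37)=21637, p(38)=26015, p(39)=31185, p(40)=37338, p(41)=44583, p(42)=53174, p(43)=63261, p(44)=75175, p(45)=89134, p(46)=105558.
Final step: p(47) = p(46) + p(45) - p(42) - p(40) + p(35) + p(32) - p(25) - p(21) + p(12) + p(7)
= 105558 + 89134 - 53174 - 37338 + 14883 + 8349 - 1958 - 792 + 77 + 15
= 124754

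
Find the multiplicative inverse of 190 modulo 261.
136

gcd(190, 261) = 1, so the inverse exists.
Extended Euclidean algorithm on (261, 190):
261 = 1 × 190 + 71  ⟹  71 = (1)·261 + (-1)·190
190 = 2 × 71 + 48  ⟹  48 = (-2)·261 + (3)·190
71 = 1 × 48 + 23  ⟹  23 = (3)·261 + (-4)·190
48 = 2 × 23 + 2  ⟹  2 = (-8)·261 + (11)·190
23 = 11 × 2 + 1  ⟹  1 = (91)·261 + (-125)·190
So (-125)·190 ≡ 1 (mod 261), i.e. 190^(-1) ≡ -125 ≡ 136 (mod 261).
Check: 190 × 136 = 25840 ≡ 1 (mod 261)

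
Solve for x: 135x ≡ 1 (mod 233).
126

gcd(135, 233) = 1, so the inverse exists.
Extended Euclidean algorithm on (233, 135):
233 = 1 × 135 + 98  ⟹  98 = (1)·233 + (-1)·135
135 = 1 × 98 + 37  ⟹  37 = (-1)·233 + (2)·135
98 = 2 × 37 + 24  ⟹  24 = (3)·233 + (-5)·135
37 = 1 × 24 + 13  ⟹  13 = (-4)·233 + (7)·135
24 = 1 × 13 + 11  ⟹  11 = (7)·233 + (-12)·135
13 = 1 × 11 + 2  ⟹  2 = (-11)·233 + (19)·135
11 = 5 × 2 + 1  ⟹  1 = (62)·233 + (-107)·135
So (-107)·135 ≡ 1 (mod 233), i.e. 135^(-1) ≡ -107 ≡ 126 (mod 233).
Check: 135 × 126 = 17010 ≡ 1 (mod 233)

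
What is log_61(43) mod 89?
17

Baby-step giant-step with step n = ⌈√89⌉ = 10.
Baby steps 61^j mod 89 (j:value) for j=0..9: 0:1, 1:61, 2:72, 3:31, 4:22, 5:7, 6:71, 7:59, 8:39, 9:65.
Giant-step multiplier: 61^(-10) ≡ 61^(88-10) = 61^78 ≡ 20 (mod 89).
Giant steps γ_i = 43·20^i mod 89: γ_0=43, γ_1=59 (in table at j=7).
x = i·n + j = 1·10 + 7 = 17.
Check: 61^17 ≡ 43 (mod 89).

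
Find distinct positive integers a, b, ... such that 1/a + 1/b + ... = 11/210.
1/20 + 1/420

Greedy algorithm:
11/210: ceiling(210/11) = 20, use 1/20
1/420: ceiling(420/1) = 420, use 1/420
Result: 11/210 = 1/20 + 1/420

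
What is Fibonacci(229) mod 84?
5

Matrix identity: Q^n = [[F_(n+1), F_n], [F_n, F_(n-1)]] with Q = [[1,1],[1,0]].
n = 229 = 11100101₂. Square-and-multiply, entries mod 84:
Q^1 = [[1,1],[1,0]]
Q^3 = (Q^1)²·Q = [[3,2],[2,1]]
Q^7 = (Q^3)²·Q = [[21,13],[13,8]]
Q^14 = (Q^7)² = [[22,41],[41,65]]
Q^28 = (Q^14)² = [[65,39],[39,26]]
Q^57 = (Q^28)²·Q = [[55,34],[34,21]]
Q^114 = (Q^57)² = [[65,64],[64,1]]
Q^229 = (Q^114)²·Q = [[29,5],[5,24]]
F_229 mod 84 = Q^229[0][1] = 5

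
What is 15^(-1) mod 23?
20

gcd(15, 23) = 1, so the inverse exists.
Extended Euclidean algorithm on (23, 15):
23 = 1 × 15 + 8  ⟹  8 = (1)·23 + (-1)·15
15 = 1 × 8 + 7  ⟹  7 = (-1)·23 + (2)·15
8 = 1 × 7 + 1  ⟹  1 = (2)·23 + (-3)·15
So (-3)·15 ≡ 1 (mod 23), i.e. 15^(-1) ≡ -3 ≡ 20 (mod 23).
Check: 15 × 20 = 300 ≡ 1 (mod 23)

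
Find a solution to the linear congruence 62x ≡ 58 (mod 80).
x ≡ 19 (mod 40)

gcd(62, 80) = 2, which divides 58, so solutions exist.
Divide through by 2: 31x ≡ 29 (mod 40).
Find 31^(-1) mod 40 by the extended Euclidean algorithm:
40 = 1 × 31 + 9  ⟹  9 = (1)·40 + (-1)·31
31 = 3 × 9 + 4  ⟹  4 = (-3)·40 + (4)·31
9 = 2 × 4 + 1  ⟹  1 = (7)·40 + (-9)·31
So (-9)·31 ≡ 1 (mod 40), i.e. 31^(-1) ≡ -9 ≡ 31 (mod 40).
x ≡ 31 × 29 = 899 ≡ 19 (mod 40).
Check: 62 × 19 = 1178 ≡ 58 (mod 80).
x ≡ 19 (mod 40), giving 2 solutions mod 80.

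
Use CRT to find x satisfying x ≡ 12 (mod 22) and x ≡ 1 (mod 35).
386

Using Chinese Remainder Theorem:
M = 22 × 35 = 770
M1 = 35, M2 = 22
y1 = 35^(-1) mod 22 = 17
y2 = 22^(-1) mod 35 = 8
x = (12×35×17 + 1×22×8) mod 770 = 386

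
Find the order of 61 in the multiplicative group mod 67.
66

67 is prime, so ord(61) divides φ(67) = 66.
Divisors of 66: 1, 2, 3, 6, 11, 22, 33, 66.
Repeated squaring: 61^1 ≡ 61, 61^2 ≡ 36, 61^4 ≡ 23, 61^8 ≡ 60, 61^16 ≡ 49, 61^32 ≡ 56, 61^64 ≡ 54 (mod 67).
Test 61^d mod 67 for each divisor d in increasing order:
61^1 ≡ 61
61^2 ≡ 36
61^3 = 61^2·61^1 ≡ 52
61^6 = 61^4·61^2 ≡ 24
61^11 = 61^8·61^2·61^1 ≡ 38
61^22 = 61^16·61^4·61^2 ≡ 37
61^33 = 61^32·61^1 ≡ 66
61^66 = 61^64·61^2 ≡ 1  ← first divisor giving 1
The order is 66.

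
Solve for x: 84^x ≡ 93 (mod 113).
83

Baby-step giant-step with step n = ⌈√113⌉ = 11.
Baby steps 84^j mod 113 (j:value) for j=0..10: 0:1, 1:84, 2:50, 3:19, 4:14, 5:46, 6:22, 7:40, 8:83, 9:79, 10:82.
Giant-step multiplier: 84^(-11) ≡ 84^(112-11) = 84^101 ≡ 45 (mod 113).
Giant steps γ_i = 93·45^i mod 113: γ_0=93, γ_1=4, γ_2=67, γ_3=77, γ_4=75, γ_5=98, γ_6=3, γ_7=22 (in table at j=6).
x = i·n + j = 7·11 + 6 = 83.
Check: 84^83 ≡ 93 (mod 113).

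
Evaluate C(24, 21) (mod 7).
1

Using Lucas' theorem:
Write n=24 and k=21 in base 7:
n in base 7: [3, 3]
k in base 7: [3, 0]
C(24,21) mod 7 = ∏ C(n_i, k_i) mod 7
Digit binomials (mod 7): C(3,3) = 1; C(3,0) = 1
Product: 1 × 1 = 1 ≡ 1 (mod 7)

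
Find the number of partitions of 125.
3163127352

p(n) counts ways to write n as a sum of positive integers (order ignored).
Euler's pentagonal recurrence: p(k) = p(k-1) + p(k-2) - p(k-5) - p(k-7) + p(k-12) + p(k-15) - ... (offsets j(3j∓1)/2, signs ++--, p(0)=1, p(<0)=0).
DP table for k = 0..124: p(0)=1, p(1)=1, p(2)=2, p(3)=3, p(4)=5, p(5)=7, p(6)=11, p(7)=15, p(8)=22, p(9)=30, p(10)=42, p(11)=56, p(12)=77, p(13)=101, p(14)=135, p(15)=176, p(16)=231, p(17)=297, p(18)=385, p(19)=490, p(20)=627, p(21)=792, p(22)=1002, p(23)=1255, p(24)=1575, p(25)=1958, p(26)=2436, p(27)=3010, p(28)=3718, p(29)=4565, p(30)=5604, p(31)=6842, p(32)=8349, p(33)=10143, p(34)=12310, p(35)=14883, p(36)=17977, p(37)=21637, p(38)=26015, p(39)=31185, p(40)=37338, p(41)=44583, p(42)=53174, p(43)=63261, p(44)=75175, p(45)=89134, p(46)=105558, p(47)=124754, p(48)=147273, p(49)=173525, p(50)=204226, p(51)=239943, p(52)=281589, p(53)=329931, p(54)=386155, p(55)=451276, p(56)=526823, p(57)=614154, p(58)=715220, p(59)=831820, p(60)=966467, p(61)=1121505, p(62)=1300156, p(63)=1505499, p(64)=1741630, p(65)=2012558, p(66)=2323520, p(67)=2679689, p(68)=3087735, p(69)=3554345, p(70)=4087968, p(71)=4697205, p(72)=5392783, p(73)=6185689, p(74)=7089500, p(75)=8118264, p(76)=9289091, p(77)=10619863, p(78)=12132164, p(79)=13848650, p(80)=15796476, p(81)=18004327, p(82)=20506255, p(83)=23338469, p(84)=26543660, p(85)=30167357, p(86)=34262962, p(87)=38887673, p(88)=44108109, p(89)=49995925, p(90)=56634173, p(91)=64112359, p(92)=72533807, p(93)=82010177, p(94)=92669720, p(95)=104651419, p(96)=118114304, p(97)=133230930, p(98)=150198136, p(99)=169229875, p(100)=190569292, p(101)=214481126, p(102)=241265379, p(103)=271248950, p(104)=304801365, p(105)=342325709, p(106)=384276336, p(107)=431149389, p(108)=483502844, p(109)=541946240, p(110)=607163746, p(111)=679903203, p(112)=761002156, p(113)=851376628, p(114)=952050665, p(115)=1064144451, p(116)=1188908248, p(117)=1327710076, p(118)=1482074143, p(119)=1653668665, p(120)=1844349560, p(121)=2056148051, p(122)=2291320912, p(123)=2552338241, p(124)=2841940500.
Final step: p(125) = p(124) + p(123) - p(120) - p(118) + p(113) + p(110) - p(103) - p(99) + p(90) + p(85) - p(74) - p(68) + p(55) + p(48) - p(33) - p(25) + p(8)
= 2841940500 + 2552338241 - 1844349560 - 1482074143 + 851376628 + 607163746 - 271248950 - 169229875 + 56634173 + 30167357 - 7089500 - 3087735 + 451276 + 147273 - 10143 - 1958 + 22
= 3163127352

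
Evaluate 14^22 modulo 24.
16

Repeated squaring. Binary of 22 = 10110.
14^1 ≡ 14 (mod 24); 14^2 ≡ 4 (mod 24); 14^4 ≡ 16 (mod 24); 14^8 ≡ 16 (mod 24); 14^16 ≡ 16 (mod 24)
14^22 = 14^2 × 14^4 × 14^16 ≡ 16 (mod 24)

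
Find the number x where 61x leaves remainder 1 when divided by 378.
31

gcd(61, 378) = 1, so the inverse exists.
Extended Euclidean algorithm on (378, 61):
378 = 6 × 61 + 12  ⟹  12 = (1)·378 + (-6)·61
61 = 5 × 12 + 1  ⟹  1 = (-5)·378 + (31)·61
So (31)·61 ≡ 1 (mod 378), i.e. 61^(-1) ≡ 31 (mod 378).
Check: 61 × 31 = 1891 ≡ 1 (mod 378)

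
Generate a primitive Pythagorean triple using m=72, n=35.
(3959, 5040, 6409)

Euclid's formula: a = m² - n², b = 2mn, c = m² + n²
m = 72, n = 35
a = 72² - 35² = 5184 - 1225 = 3959
b = 2 × 72 × 35 = 5040
c = 72² + 35² = 5184 + 1225 = 6409
Verification: 3959² + 5040² = 15673681 + 25401600 = 41075281 = 6409² ✓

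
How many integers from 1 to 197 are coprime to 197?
196

197 = 197
φ(n) = n × ∏(1 - 1/p) for each prime p dividing n
φ(197) = 197 × (1 - 1/197) = 196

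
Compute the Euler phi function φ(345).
176

345 = 3 × 5 × 23
φ(n) = n × ∏(1 - 1/p) for each prime p dividing n
φ(345) = 345 × (1 - 1/3) × (1 - 1/5) × (1 - 1/23) = 176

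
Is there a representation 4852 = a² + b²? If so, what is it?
44² + 54² (a=44, b=54)

Factorization: 4852 = 2^2 × 1213
By Fermat: n is sum of two squares iff every prime p ≡ 3 (mod 4) appears to even power.
All primes ≡ 3 (mod 4) appear to even power.
Search a = 0, 1, 2, … for 4852 - a² a perfect square: first hit at a = 44: 4852 - 1936 = 2916 = 54².
4852 = 44² + 54² = 1936 + 2916 ✓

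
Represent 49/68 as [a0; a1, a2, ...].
[0; 1, 2, 1, 1, 2, 1, 2]

Euclidean algorithm steps:
49 = 0 × 68 + 49
68 = 1 × 49 + 19
49 = 2 × 19 + 11
19 = 1 × 11 + 8
11 = 1 × 8 + 3
8 = 2 × 3 + 2
3 = 1 × 2 + 1
2 = 2 × 1 + 0
Continued fraction: [0; 1, 2, 1, 1, 2, 1, 2]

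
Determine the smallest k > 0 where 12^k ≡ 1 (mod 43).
42

43 is prime, so ord(12) divides φ(43) = 42.
Divisors of 42: 1, 2, 3, 6, 7, 14, 21, 42.
Repeated squaring: 12^1 ≡ 12, 12^2 ≡ 15, 12^4 ≡ 10, 12^8 ≡ 14, 12^16 ≡ 24, 12^32 ≡ 17 (mod 43).
Test 12^d mod 43 for each divisor d in increasing order:
12^1 ≡ 12
12^2 ≡ 15
12^3 = 12^2·12^1 ≡ 8
12^6 = 12^4·12^2 ≡ 21
12^7 = 12^4·12^2·12^1 ≡ 37
12^14 = 12^8·12^4·12^2 ≡ 36
12^21 = 12^16·12^4·12^1 ≡ 42
12^42 = 12^32·12^8·12^2 ≡ 1  ← first divisor giving 1
The order is 42.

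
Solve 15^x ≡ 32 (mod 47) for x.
24

Baby-step giant-step with step n = ⌈√47⌉ = 7.
Baby steps 15^j mod 47 (j:value) for j=0..6: 0:1, 1:15, 2:37, 3:38, 4:6, 5:43, 6:34.
Giant-step multiplier: 15^(-7) ≡ 15^(46-7) = 15^39 ≡ 20 (mod 47).
Giant steps γ_i = 32·20^i mod 47: γ_0=32, γ_1=29, γ_2=16, γ_3=38 (in table at j=3).
x = i·n + j = 3·7 + 3 = 24.
Check: 15^24 ≡ 32 (mod 47).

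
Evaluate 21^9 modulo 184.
109

Repeated squaring. Binary of 9 = 1001.
21^1 ≡ 21 (mod 184); 21^2 ≡ 73 (mod 184); 21^4 ≡ 177 (mod 184); 21^8 ≡ 49 (mod 184)
21^9 = 21^1 × 21^8 ≡ 109 (mod 184)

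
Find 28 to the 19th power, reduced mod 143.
24

Repeated squaring. Binary of 19 = 10011.
28^1 ≡ 28 (mod 143); 28^2 ≡ 69 (mod 143); 28^4 ≡ 42 (mod 143); 28^8 ≡ 48 (mod 143); 28^16 ≡ 16 (mod 143)
28^19 = 28^1 × 28^2 × 28^16 ≡ 24 (mod 143)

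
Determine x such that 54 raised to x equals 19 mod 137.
14

Baby-step giant-step with step n = ⌈√137⌉ = 12.
Baby steps 54^j mod 137 (j:value) for j=0..11: 0:1, 1:54, 2:39, 3:51, 4:14, 5:71, 6:135, 7:29, 8:59, 9:35, 10:109, 11:132.
Giant-step multiplier: 54^(-12) ≡ 54^(136-12) = 54^124 ≡ 103 (mod 137).
Giant steps γ_i = 19·103^i mod 137: γ_0=19, γ_1=39 (in table at j=2).
x = i·n + j = 1·12 + 2 = 14.
Check: 54^14 ≡ 19 (mod 137).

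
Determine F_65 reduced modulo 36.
13

Matrix identity: Q^n = [[F_(n+1), F_n], [F_n, F_(n-1)]] with Q = [[1,1],[1,0]].
n = 65 = 1000001₂. Square-and-multiply, entries mod 36:
Q^1 = [[1,1],[1,0]]
Q^2 = (Q^1)² = [[2,1],[1,1]]
Q^4 = (Q^2)² = [[5,3],[3,2]]
Q^8 = (Q^4)² = [[34,21],[21,13]]
Q^16 = (Q^8)² = [[13,15],[15,34]]
Q^32 = (Q^16)² = [[34,21],[21,13]]
Q^65 = (Q^32)²·Q = [[28,13],[13,15]]
F_65 mod 36 = Q^65[0][1] = 13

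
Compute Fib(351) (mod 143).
12

Matrix identity: Q^n = [[F_(n+1), F_n], [F_n, F_(n-1)]] with Q = [[1,1],[1,0]].
n = 351 = 101011111₂. Square-and-multiply, entries mod 143:
Q^1 = [[1,1],[1,0]]
Q^2 = (Q^1)² = [[2,1],[1,1]]
Q^5 = (Q^2)²·Q = [[8,5],[5,3]]
Q^10 = (Q^5)² = [[89,55],[55,34]]
Q^21 = (Q^10)²·Q = [[122,78],[78,44]]
Q^43 = (Q^21)²·Q = [[25,90],[90,78]]
Q^87 = (Q^43)²·Q = [[120,2],[2,118]]
Q^175 = (Q^87)²·Q = [[8,104],[104,47]]
Q^351 = (Q^175)²·Q = [[12,12],[12,0]]
F_351 mod 143 = Q^351[0][1] = 12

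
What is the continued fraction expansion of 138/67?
[2; 16, 1, 3]

Euclidean algorithm steps:
138 = 2 × 67 + 4
67 = 16 × 4 + 3
4 = 1 × 3 + 1
3 = 3 × 1 + 0
Continued fraction: [2; 16, 1, 3]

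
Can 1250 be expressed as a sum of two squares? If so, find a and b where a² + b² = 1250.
5² + 35² (a=5, b=35)

Factorization: 1250 = 2 × 5^4
By Fermat: n is sum of two squares iff every prime p ≡ 3 (mod 4) appears to even power.
All primes ≡ 3 (mod 4) appear to even power.
Search a = 0, 1, 2, … for 1250 - a² a perfect square: first hit at a = 5: 1250 - 25 = 1225 = 35².
1250 = 5² + 35² = 25 + 1225 ✓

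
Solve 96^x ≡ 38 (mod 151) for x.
110

Baby-step giant-step with step n = ⌈√151⌉ = 13.
Baby steps 96^j mod 151 (j:value) for j=0..12: 0:1, 1:96, 2:5, 3:27, 4:25, 5:135, 6:125, 7:71, 8:21, 9:53, 10:105, 11:114, 12:72.
Giant-step multiplier: 96^(-13) ≡ 96^(150-13) = 96^137 ≡ 111 (mod 151).
Giant steps γ_i = 38·111^i mod 151: γ_0=38, γ_1=141, γ_2=98, γ_3=6, γ_4=62, γ_5=87, γ_6=144, γ_7=129, γ_8=125 (in table at j=6).
x = i·n + j = 8·13 + 6 = 110.
Check: 96^110 ≡ 38 (mod 151).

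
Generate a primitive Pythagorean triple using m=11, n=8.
(57, 176, 185)

Euclid's formula: a = m² - n², b = 2mn, c = m² + n²
m = 11, n = 8
a = 11² - 8² = 121 - 64 = 57
b = 2 × 11 × 8 = 176
c = 11² + 8² = 121 + 64 = 185
Verification: 57² + 176² = 3249 + 30976 = 34225 = 185² ✓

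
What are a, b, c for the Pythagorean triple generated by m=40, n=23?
(1071, 1840, 2129)

Euclid's formula: a = m² - n², b = 2mn, c = m² + n²
m = 40, n = 23
a = 40² - 23² = 1600 - 529 = 1071
b = 2 × 40 × 23 = 1840
c = 40² + 23² = 1600 + 529 = 2129
Verification: 1071² + 1840² = 1147041 + 3385600 = 4532641 = 2129² ✓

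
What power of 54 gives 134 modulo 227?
118

Baby-step giant-step with step n = ⌈√227⌉ = 16.
Baby steps 54^j mod 227 (j:value) for j=0..15: 0:1, 1:54, 2:192, 3:153, 4:90, 5:93, 6:28, 7:150, 8:155, 9:198, 10:23, 11:107, 12:103, 13:114, 14:27, 15:96.
Giant-step multiplier: 54^(-16) ≡ 54^(226-16) = 54^210 ≡ 92 (mod 227).
Giant steps γ_i = 134·92^i mod 227: γ_0=134, γ_1=70, γ_2=84, γ_3=10, γ_4=12, γ_5=196, γ_6=99, γ_7=28 (in table at j=6).
x = i·n + j = 7·16 + 6 = 118.
Check: 54^118 ≡ 134 (mod 227).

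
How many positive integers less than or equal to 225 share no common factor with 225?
120

225 = 3^2 × 5^2
φ(n) = n × ∏(1 - 1/p) for each prime p dividing n
φ(225) = 225 × (1 - 1/3) × (1 - 1/5) = 120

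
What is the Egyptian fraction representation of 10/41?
1/5 + 1/23 + 1/2358 + 1/11117970

Greedy algorithm:
10/41: ceiling(41/10) = 5, use 1/5
9/205: ceiling(205/9) = 23, use 1/23
2/4715: ceiling(4715/2) = 2358, use 1/2358
1/11117970: ceiling(11117970/1) = 11117970, use 1/11117970
Result: 10/41 = 1/5 + 1/23 + 1/2358 + 1/11117970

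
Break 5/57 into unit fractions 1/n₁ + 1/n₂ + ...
1/12 + 1/228

Greedy algorithm:
5/57: ceiling(57/5) = 12, use 1/12
1/228: ceiling(228/1) = 228, use 1/228
Result: 5/57 = 1/12 + 1/228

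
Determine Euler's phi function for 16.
8

16 = 2^4
φ(n) = n × ∏(1 - 1/p) for each prime p dividing n
φ(16) = 16 × (1 - 1/2) = 8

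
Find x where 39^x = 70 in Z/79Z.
19

Baby-step giant-step with step n = ⌈√79⌉ = 9.
Baby steps 39^j mod 79 (j:value) for j=0..8: 0:1, 1:39, 2:20, 3:69, 4:5, 5:37, 6:21, 7:29, 8:25.
Giant-step multiplier: 39^(-9) ≡ 39^(78-9) = 39^69 ≡ 41 (mod 79).
Giant steps γ_i = 70·41^i mod 79: γ_0=70, γ_1=26, γ_2=39 (in table at j=1).
x = i·n + j = 2·9 + 1 = 19.
Check: 39^19 ≡ 70 (mod 79).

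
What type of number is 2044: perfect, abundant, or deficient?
abundant

Proper divisors of 2044: sum = 1 + 2 + 4 + 7 + 14 + 28 + 73 + 146 + 292 + 511 + 1022 = 2100
Since 2100 > 2044, 2044 is abundant.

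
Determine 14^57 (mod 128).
0

Repeated squaring. Binary of 57 = 111001.
14^1 ≡ 14 (mod 128); 14^2 ≡ 68 (mod 128); 14^4 ≡ 16 (mod 128); 14^8 ≡ 0 (mod 128); 14^16 ≡ 0 (mod 128); 14^32 ≡ 0 (mod 128)
14^57 = 14^1 × 14^8 × 14^16 × 14^32 ≡ 0 (mod 128)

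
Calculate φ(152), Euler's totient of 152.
72

152 = 2^3 × 19
φ(n) = n × ∏(1 - 1/p) for each prime p dividing n
φ(152) = 152 × (1 - 1/2) × (1 - 1/19) = 72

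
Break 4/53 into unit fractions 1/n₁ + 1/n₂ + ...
1/14 + 1/248 + 1/92008

Greedy algorithm:
4/53: ceiling(53/4) = 14, use 1/14
3/742: ceiling(742/3) = 248, use 1/248
1/92008: ceiling(92008/1) = 92008, use 1/92008
Result: 4/53 = 1/14 + 1/248 + 1/92008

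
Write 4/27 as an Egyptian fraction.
1/7 + 1/189

Greedy algorithm:
4/27: ceiling(27/4) = 7, use 1/7
1/189: ceiling(189/1) = 189, use 1/189
Result: 4/27 = 1/7 + 1/189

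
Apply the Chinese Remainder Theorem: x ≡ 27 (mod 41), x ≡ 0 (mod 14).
560

Using Chinese Remainder Theorem:
M = 41 × 14 = 574
M1 = 14, M2 = 41
y1 = 14^(-1) mod 41 = 3
y2 = 41^(-1) mod 14 = 13
x = (27×14×3 + 0×41×13) mod 574 = 560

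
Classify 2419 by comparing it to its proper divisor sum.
deficient

Proper divisors of 2419: sum = 1 + 41 + 59 = 101
Since 101 < 2419, 2419 is deficient.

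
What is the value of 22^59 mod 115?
68

Repeated squaring. Binary of 59 = 111011.
22^1 ≡ 22 (mod 115); 22^2 ≡ 24 (mod 115); 22^4 ≡ 1 (mod 115); 22^8 ≡ 1 (mod 115); 22^16 ≡ 1 (mod 115); 22^32 ≡ 1 (mod 115)
22^59 = 22^1 × 22^2 × 22^8 × 22^16 × 22^32 ≡ 68 (mod 115)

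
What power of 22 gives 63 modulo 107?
31

Baby-step giant-step with step n = ⌈√107⌉ = 11.
Baby steps 22^j mod 107 (j:value) for j=0..10: 0:1, 1:22, 2:56, 3:55, 4:33, 5:84, 6:29, 7:103, 8:19, 9:97, 10:101.
Giant-step multiplier: 22^(-11) ≡ 22^(106-11) = 22^95 ≡ 77 (mod 107).
Giant steps γ_i = 63·77^i mod 107: γ_0=63, γ_1=36, γ_2=97 (in table at j=9).
x = i·n + j = 2·11 + 9 = 31.
Check: 22^31 ≡ 63 (mod 107).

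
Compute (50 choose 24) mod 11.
2

Using Lucas' theorem:
Write n=50 and k=24 in base 11:
n in base 11: [4, 6]
k in base 11: [2, 2]
C(50,24) mod 11 = ∏ C(n_i, k_i) mod 11
Digit binomials (mod 11): C(4,2) = 6; C(6,2) = 15 ≡ 4
Product: 6 × 4 = 24 ≡ 2 (mod 11)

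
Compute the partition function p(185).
1071823774337

p(n) counts ways to write n as a sum of positive integers (order ignored).
Euler's pentagonal recurrence: p(k) = p(k-1) + p(k-2) - p(k-5) - p(k-7) + p(k-12) + p(k-15) - ... (offsets j(3j∓1)/2, signs ++--, p(0)=1, p(<0)=0).
DP table for k = 0..184: p(0)=1, p(1)=1, p(2)=2, p(3)=3, p(4)=5, p(5)=7, p(6)=11, p(7)=15, p(8)=22, p(9)=30, p(10)=42, p(11)=56, p(12)=77, p(13)=101, p(14)=135, p(15)=176, p(16)=231, p(17)=297, p(18)=385, p(19)=490, p(20)=627, p(21)=792, p(22)=1002, p(23)=1255, p(24)=1575, p(25)=1958, p(26)=2436, p(27)=3010, p(28)=3718, p(29)=4565, p(30)=5604, p(31)=6842, p(32)=8349, p(33)=10143, p(34)=12310, p(35)=14883, p(36)=17977, p(37)=21637, p(38)=26015, p(39)=31185, p(40)=37338, p(41)=44583, p(42)=53174, p(43)=63261, p(44)=75175, p(45)=89134, p(46)=105558, p(47)=124754, p(48)=147273, p(49)=173525, p(50)=204226, p(51)=239943, p(52)=281589, p(53)=329931, p(54)=386155, p(55)=451276, p(56)=526823, p(57)=614154, p(58)=715220, p(59)=831820, p(60)=966467, p(61)=1121505, p(62)=1300156, p(63)=1505499, p(64)=1741630, p(65)=2012558, p(66)=2323520, p(67)=2679689, p(68)=3087735, p(69)=3554345, p(70)=4087968, p(71)=4697205, p(72)=5392783, p(73)=6185689, p(74)=7089500, p(75)=8118264, p(76)=9289091, p(77)=10619863, p(78)=12132164, p(79)=13848650, p(80)=15796476, p(81)=18004327, p(82)=20506255, p(83)=23338469, p(84)=26543660, p(85)=30167357, p(86)=34262962, p(87)=38887673, p(88)=44108109, p(89)=49995925, p(90)=56634173, p(91)=64112359, p(92)=72533807, p(93)=82010177, p(94)=92669720, p(95)=104651419, p(96)=118114304, p(97)=133230930, p(98)=150198136, p(99)=169229875, p(100)=190569292, p(101)=214481126, p(102)=241265379, p(103)=271248950, p(104)=304801365, p(105)=342325709, p(106)=384276336, p(107)=431149389, p(108)=483502844, p(109)=541946240, p(110)=607163746, p(111)=679903203, p(112)=761002156, p(113)=851376628, p(114)=952050665, p(115)=1064144451, p(116)=1188908248, p(117)=1327710076, p(118)=1482074143, p(119)=1653668665, p(120)=1844349560, p(121)=2056148051, p(122)=2291320912, p(123)=2552338241, p(124)=2841940500, p(125)=3163127352, p(126)=3519222692, p(127)=3913864295, p(128)=4351078600, p(129)=4835271870, p(130)=5371315400, p(131)=5964539504, p(132)=6620830889, p(133)=7346629512, p(134)=8149040695, p(135)=9035836076, p(136)=10015581680, p(137)=11097645016, p(138)=12292341831, p(139)=13610949895, p(140)=15065878135, p(141)=16670689208, p(142)=18440293320, p(143)=20390982757, p(144)=22540654445, p(145)=24908858009, p(146)=27517052599, p(147)=30388671978, p(148)=33549419497, p(149)=37027355200, p(150)=40853235313, p(151)=45060624582, p(152)=49686288421, p(153)=54770336324, p(154)=60356673280, p(155)=66493182097, p(156)=73232243759, p(157)=80630964769, p(158)=88751778802, p(159)=97662728555, p(160)=107438159466, p(161)=118159068427, p(162)=129913904637, p(163)=142798995930, p(164)=156919475295, p(165)=172389800255, p(166)=189334822579, p(167)=207890420102, p(168)=228204732751, p(169)=250438925115, p(170)=274768617130, p(171)=301384802048, p(172)=330495499613, p(173)=362326859895, p(174)=397125074750, p(175)=435157697830, p(176)=476715857290, p(177)=522115831195, p(178)=571701605655, p(179)=625846753120, p(180)=684957390936, p(181)=749474411781, p(182)=819876908323, p(183)=896684817527, p(184)=980462880430.
Final step: p(185) = p(184) + p(183) - p(180) - p(178) + p(173) + p(170) - p(163) - p(159) + p(150) + p(145) - p(134) - p(128) + p(115) + p(108) - p(93) - p(85) + p(68) + p(59) - p(40) - p(30) + p(9)
= 980462880430 + 896684817527 - 684957390936 - 571701605655 + 362326859895 + 274768617130 - 142798995930 - 97662728555 + 40853235313 + 24908858009 - 8149040695 - 4351078600 + 1064144451 + 483502844 - 82010177 - 30167357 + 3087735 + 831820 - 37338 - 5604 + 30
= 1071823774337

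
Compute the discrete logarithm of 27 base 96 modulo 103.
93

Baby-step giant-step with step n = ⌈√103⌉ = 11.
Baby steps 96^j mod 103 (j:value) for j=0..10: 0:1, 1:96, 2:49, 3:69, 4:32, 5:85, 6:23, 7:45, 8:97, 9:42, 10:15.
Giant-step multiplier: 96^(-11) ≡ 96^(102-11) = 96^91 ≡ 51 (mod 103).
Giant steps γ_i = 27·51^i mod 103: γ_0=27, γ_1=38, γ_2=84, γ_3=61, γ_4=21, γ_5=41, γ_6=31, γ_7=36, γ_8=85 (in table at j=5).
x = i·n + j = 8·11 + 5 = 93.
Check: 96^93 ≡ 27 (mod 103).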